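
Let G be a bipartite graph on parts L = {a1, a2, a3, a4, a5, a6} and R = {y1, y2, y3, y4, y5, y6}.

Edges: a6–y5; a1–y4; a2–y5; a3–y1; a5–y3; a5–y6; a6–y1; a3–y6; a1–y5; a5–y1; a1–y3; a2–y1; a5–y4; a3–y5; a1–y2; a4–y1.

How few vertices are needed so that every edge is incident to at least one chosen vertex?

5

The 5 edges a1–y2, a2–y5, a3–y6, a4–y1, a5–y3 form a matching, so any vertex cover needs at least 5 vertices (one per matched edge).
Conversely {a1, a3, a5, y1, y5} meets every edge and has exactly 5 vertices, so 5 is optimal.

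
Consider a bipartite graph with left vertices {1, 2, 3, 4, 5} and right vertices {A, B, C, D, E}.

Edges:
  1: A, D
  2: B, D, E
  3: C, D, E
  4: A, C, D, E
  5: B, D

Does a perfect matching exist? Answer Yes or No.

For example, pair 1–A, 2–E, 3–D, 4–C, 5–B.
Every left vertex is matched, so this is a perfect matching.

Yes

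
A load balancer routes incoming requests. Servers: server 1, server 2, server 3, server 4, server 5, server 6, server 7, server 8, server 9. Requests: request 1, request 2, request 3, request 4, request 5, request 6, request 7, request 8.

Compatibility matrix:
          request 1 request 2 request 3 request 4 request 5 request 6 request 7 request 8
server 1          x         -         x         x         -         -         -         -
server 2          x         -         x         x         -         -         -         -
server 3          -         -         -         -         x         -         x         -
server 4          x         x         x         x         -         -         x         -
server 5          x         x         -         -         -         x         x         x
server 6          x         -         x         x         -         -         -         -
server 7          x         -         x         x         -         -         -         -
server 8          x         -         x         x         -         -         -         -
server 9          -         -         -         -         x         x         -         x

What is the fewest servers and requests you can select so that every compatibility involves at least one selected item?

7

{server 3, server 4, server 5, server 9, request 1, request 3, request 4} is a vertex cover of size 7: every edge has an endpoint in this set.
No smaller cover exists because server 1–request 1, server 2–request 3, server 3–request 5, server 4–request 2, server 5–request 7, server 6–request 4, server 9–request 6 is a matching of size 7, and a cover must include an endpoint of each of these disjoint edges (König's theorem).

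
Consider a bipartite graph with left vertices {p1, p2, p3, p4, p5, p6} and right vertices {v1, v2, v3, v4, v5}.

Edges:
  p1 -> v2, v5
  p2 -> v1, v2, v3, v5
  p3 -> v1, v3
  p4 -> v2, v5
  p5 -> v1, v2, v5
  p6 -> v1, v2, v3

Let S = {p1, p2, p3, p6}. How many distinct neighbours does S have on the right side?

The union of neighbours of {p1, p2, p3, p6} is {v1, v2, v3, v5}, which has 4 elements.
Since |N(S)| = 4 ≥ |S| = 4, Hall's condition holds for this subset.

4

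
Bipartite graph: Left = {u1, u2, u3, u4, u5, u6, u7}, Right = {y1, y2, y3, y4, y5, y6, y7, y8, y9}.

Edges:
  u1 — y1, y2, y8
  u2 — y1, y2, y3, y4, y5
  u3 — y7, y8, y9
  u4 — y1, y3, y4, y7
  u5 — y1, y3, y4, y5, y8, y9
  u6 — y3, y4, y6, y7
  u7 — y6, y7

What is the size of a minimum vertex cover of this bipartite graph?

The 7 edges u1–y2, u2–y4, u3–y8, u4–y1, u5–y9, u6–y3, u7–y7 form a matching, so any vertex cover needs at least 7 vertices (one per matched edge).
Conversely {u1, u2, u3, u4, u5, u6, u7} meets every edge and has exactly 7 vertices, so 7 is optimal.

7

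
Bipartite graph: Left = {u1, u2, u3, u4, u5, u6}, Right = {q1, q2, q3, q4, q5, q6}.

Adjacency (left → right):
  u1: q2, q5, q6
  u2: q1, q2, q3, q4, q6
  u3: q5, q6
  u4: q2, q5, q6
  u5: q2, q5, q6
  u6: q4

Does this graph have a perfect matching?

No

The set {u1, u3, u4, u5} has only 3 neighbours ({q2, q5, q6}), so by Hall's theorem at most 5 of the 6 left vertices can be matched.
Hence no matching covers every left vertex.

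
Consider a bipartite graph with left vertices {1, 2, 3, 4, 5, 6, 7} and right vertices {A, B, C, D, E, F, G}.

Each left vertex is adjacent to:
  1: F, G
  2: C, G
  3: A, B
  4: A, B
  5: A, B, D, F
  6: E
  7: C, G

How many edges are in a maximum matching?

A valid assignment of size 7: 1–F, 2–G, 3–A, 4–B, 5–D, 6–E, 7–C.
This saturates every left vertex, so 7 is the maximum.

7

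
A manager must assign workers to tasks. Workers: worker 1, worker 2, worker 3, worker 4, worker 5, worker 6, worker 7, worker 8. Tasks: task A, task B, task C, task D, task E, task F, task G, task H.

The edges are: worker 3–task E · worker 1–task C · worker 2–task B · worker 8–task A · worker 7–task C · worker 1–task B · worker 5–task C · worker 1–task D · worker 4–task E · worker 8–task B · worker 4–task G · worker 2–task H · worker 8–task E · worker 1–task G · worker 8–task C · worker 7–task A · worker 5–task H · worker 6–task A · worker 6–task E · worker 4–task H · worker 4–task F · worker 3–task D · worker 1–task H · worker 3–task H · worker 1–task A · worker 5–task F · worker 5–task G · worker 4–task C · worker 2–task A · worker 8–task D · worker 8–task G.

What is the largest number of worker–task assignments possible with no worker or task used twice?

For example, pair worker 1-task D, worker 2-task B, worker 3-task H, worker 4-task F, worker 5-task G, worker 6-task E, worker 7-task C, worker 8-task A.
This saturates every worker, so 8 is the maximum.

8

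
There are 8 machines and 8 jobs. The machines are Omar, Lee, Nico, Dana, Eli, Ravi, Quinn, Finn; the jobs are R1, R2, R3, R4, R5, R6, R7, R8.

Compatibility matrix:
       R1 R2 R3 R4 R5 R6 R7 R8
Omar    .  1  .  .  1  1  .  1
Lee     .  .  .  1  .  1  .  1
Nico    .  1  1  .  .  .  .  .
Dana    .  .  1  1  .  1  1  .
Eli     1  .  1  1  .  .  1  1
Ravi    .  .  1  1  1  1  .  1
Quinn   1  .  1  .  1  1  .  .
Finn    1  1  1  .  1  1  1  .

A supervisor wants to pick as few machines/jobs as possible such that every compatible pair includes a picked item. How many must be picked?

8

A maximum matching has 8 edges (e.g. Omar–R5, Lee–R8, Nico–R2, Dana–R7, Eli–R4, Ravi–R3, Quinn–R1, Finn–R6).
By König's theorem the minimum vertex cover has the same size. One such cover is {Omar, Lee, Nico, Dana, Eli, Ravi, Quinn, Finn}.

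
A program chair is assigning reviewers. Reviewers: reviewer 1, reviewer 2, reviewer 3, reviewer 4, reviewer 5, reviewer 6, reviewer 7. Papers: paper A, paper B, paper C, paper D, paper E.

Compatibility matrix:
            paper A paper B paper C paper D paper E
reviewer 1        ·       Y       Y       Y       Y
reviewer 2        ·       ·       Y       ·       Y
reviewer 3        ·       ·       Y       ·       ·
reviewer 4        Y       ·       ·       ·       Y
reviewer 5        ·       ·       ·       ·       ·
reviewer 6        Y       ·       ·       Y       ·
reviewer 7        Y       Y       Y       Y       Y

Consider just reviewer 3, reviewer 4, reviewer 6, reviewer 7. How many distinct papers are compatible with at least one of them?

5

The union of neighbours of {reviewer 3, reviewer 4, reviewer 6, reviewer 7} is {paper A, paper B, paper C, paper D, paper E}, which has 5 elements.
Since |N(S)| = 5 ≥ |S| = 4, Hall's condition holds for this subset.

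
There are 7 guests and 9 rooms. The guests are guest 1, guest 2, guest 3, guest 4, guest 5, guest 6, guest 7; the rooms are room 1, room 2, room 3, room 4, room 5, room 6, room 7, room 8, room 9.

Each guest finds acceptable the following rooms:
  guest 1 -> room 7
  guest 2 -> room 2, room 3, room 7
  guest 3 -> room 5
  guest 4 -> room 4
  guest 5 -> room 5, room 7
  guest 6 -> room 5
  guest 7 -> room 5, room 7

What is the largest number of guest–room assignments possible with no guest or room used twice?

4

A valid assignment of size 4: guest 1-room 7, guest 2-room 3, guest 3-room 5, guest 4-room 4.
The set {guest 1, guest 3, guest 5, guest 6, guest 7} has only 2 neighbours ({room 5, room 7}), so by Hall's theorem at most 4 of the 7 guests can be matched.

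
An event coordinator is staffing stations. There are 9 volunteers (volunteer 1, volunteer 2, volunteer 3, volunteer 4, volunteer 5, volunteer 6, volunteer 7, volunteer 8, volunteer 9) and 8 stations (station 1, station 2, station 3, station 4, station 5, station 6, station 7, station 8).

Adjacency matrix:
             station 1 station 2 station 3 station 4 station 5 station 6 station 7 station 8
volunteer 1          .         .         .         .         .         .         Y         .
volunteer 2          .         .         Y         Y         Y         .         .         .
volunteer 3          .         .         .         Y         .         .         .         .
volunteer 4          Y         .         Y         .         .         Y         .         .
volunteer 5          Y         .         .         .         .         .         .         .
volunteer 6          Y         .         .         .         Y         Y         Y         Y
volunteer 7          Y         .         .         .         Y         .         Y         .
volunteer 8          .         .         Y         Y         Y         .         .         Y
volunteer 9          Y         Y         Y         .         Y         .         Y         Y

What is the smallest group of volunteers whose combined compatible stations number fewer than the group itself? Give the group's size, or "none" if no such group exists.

Take S = {volunteer 1, volunteer 2, volunteer 3, volunteer 4, volunteer 5, volunteer 6, volunteer 7, volunteer 8}. Its neighbourhood is {station 1, station 3, station 4, station 5, station 6, station 7, station 8}, so |N(S)| = 7 < |S| = 8.
Every subset of size less than 8 has at least as many neighbours as members, so 8 is the minimum.

8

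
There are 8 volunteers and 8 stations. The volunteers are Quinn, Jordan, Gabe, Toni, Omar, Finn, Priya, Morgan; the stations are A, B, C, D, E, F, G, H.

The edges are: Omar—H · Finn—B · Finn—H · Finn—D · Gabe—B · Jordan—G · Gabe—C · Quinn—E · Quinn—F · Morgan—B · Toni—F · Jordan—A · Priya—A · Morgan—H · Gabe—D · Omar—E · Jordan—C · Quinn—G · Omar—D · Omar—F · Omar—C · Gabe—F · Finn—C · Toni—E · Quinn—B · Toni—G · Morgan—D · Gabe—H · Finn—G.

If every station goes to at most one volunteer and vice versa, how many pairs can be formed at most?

8

A valid assignment of size 8: Quinn→F, Jordan→C, Gabe→H, Toni→G, Omar→E, Finn→D, Priya→A, Morgan→B.
All 8 volunteers are matched, so no larger matching exists.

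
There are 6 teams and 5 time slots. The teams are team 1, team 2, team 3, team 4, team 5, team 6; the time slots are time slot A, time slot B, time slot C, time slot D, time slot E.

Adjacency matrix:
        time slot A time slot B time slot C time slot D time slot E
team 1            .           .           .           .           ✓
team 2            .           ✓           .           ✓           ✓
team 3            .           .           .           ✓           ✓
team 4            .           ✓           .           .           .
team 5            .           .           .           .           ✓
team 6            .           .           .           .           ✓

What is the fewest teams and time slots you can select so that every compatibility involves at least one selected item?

{time slot B, time slot D, time slot E} is a vertex cover of size 3: every edge has an endpoint in this set.
No smaller cover exists because team 1–time slot E, team 2–time slot B, team 3–time slot D is a matching of size 3, and a cover must include an endpoint of each of these disjoint edges (König's theorem).

3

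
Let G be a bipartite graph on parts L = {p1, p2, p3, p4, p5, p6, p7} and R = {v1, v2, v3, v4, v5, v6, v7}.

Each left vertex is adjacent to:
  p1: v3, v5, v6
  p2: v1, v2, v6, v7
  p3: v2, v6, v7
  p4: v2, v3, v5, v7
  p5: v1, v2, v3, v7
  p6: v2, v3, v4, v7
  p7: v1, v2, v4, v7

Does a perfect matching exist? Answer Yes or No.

Yes

One maximum matching: p1–v5, p2–v1, p3–v6, p4–v3, p5–v7, p6–v4, p7–v2.
Every left vertex is matched, so this is a perfect matching.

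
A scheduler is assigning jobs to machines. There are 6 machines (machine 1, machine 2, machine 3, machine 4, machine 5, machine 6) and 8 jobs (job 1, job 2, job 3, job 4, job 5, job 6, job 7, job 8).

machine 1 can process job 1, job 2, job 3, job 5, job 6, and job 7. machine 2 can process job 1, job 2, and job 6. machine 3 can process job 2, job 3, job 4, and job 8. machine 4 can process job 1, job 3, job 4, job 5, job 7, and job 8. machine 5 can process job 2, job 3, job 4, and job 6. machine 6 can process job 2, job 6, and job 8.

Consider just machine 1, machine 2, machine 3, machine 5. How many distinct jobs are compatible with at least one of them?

The union of neighbours of {machine 1, machine 2, machine 3, machine 5} is {job 1, job 2, job 3, job 4, job 5, job 6, job 7, job 8}, which has 8 elements.
Since |N(S)| = 8 ≥ |S| = 4, Hall's condition holds for this subset.

8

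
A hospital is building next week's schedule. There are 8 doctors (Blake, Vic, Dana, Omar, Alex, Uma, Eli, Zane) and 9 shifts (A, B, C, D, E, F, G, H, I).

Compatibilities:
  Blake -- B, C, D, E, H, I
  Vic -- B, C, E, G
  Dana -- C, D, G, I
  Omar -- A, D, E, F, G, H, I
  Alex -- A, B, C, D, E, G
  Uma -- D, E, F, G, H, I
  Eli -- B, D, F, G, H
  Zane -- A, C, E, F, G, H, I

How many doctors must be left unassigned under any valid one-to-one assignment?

0

One maximum matching: Blake→E, Vic→C, Dana→D, Omar→A, Alex→B, Uma→F, Eli→H, Zane→G.
This saturates every doctor, so 8 is the maximum.
That matches 8 of the 8, leaving 0 unmatched; no matching can do better.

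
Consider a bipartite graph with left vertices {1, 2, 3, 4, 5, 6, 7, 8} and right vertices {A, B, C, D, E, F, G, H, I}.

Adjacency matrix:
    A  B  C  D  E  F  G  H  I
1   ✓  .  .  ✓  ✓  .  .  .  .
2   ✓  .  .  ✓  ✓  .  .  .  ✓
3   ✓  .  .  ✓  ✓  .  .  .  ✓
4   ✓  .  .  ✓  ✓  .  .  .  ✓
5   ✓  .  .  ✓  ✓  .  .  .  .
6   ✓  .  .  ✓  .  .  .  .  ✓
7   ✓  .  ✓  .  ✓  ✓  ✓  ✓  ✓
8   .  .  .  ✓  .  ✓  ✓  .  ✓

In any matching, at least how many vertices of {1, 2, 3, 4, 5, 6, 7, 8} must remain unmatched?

For example, pair 1→A, 2→D, 3→E, 4→I, 7→G, 8→F.
The set {1, 2, 3, 4, 5, 6} has only 4 neighbours ({A, D, E, I}), so by Hall's theorem at most 6 of the 8 left vertices can be matched.
That matches 6 of the 8, leaving 2 unmatched; no matching can do better.

2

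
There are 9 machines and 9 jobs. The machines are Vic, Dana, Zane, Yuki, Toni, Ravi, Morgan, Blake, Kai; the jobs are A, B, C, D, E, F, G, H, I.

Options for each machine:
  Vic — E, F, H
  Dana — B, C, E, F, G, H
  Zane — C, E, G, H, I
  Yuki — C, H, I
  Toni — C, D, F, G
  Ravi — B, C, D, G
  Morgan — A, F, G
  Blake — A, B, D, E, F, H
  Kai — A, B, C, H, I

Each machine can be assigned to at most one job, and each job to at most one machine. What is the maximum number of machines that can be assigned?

9

A valid assignment of size 9: Vic–H, Dana–B, Zane–I, Yuki–C, Toni–F, Ravi–D, Morgan–G, Blake–E, Kai–A.
This saturates every machine, so 9 is the maximum.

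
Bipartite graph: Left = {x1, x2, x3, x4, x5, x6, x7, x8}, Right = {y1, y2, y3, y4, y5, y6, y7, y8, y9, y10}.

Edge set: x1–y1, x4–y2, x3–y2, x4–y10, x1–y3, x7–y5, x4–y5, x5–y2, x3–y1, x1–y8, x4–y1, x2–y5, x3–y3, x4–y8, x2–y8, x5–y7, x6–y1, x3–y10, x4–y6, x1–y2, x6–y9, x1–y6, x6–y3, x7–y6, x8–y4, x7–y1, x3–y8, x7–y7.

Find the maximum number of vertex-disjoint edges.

A valid assignment of size 8: x1–y6, x2–y8, x3–y1, x4–y10, x5–y2, x6–y3, x7–y7, x8–y4.
All 8 left vertices are matched, so no larger matching exists.

8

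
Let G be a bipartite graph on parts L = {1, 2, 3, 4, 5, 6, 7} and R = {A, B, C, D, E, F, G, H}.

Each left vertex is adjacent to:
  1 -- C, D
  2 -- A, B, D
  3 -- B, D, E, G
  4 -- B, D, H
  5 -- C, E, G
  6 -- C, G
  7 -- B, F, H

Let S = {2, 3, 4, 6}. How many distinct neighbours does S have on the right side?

The union of neighbours of {2, 3, 4, 6} is {A, B, C, D, E, G, H}, which has 7 elements.
Since |N(S)| = 7 ≥ |S| = 4, Hall's condition holds for this subset.

7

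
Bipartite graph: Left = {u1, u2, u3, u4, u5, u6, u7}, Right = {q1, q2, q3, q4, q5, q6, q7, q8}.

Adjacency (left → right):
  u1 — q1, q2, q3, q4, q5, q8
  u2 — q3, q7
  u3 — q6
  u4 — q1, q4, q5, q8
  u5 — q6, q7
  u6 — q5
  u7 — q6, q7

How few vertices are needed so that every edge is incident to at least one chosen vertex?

6

{u1, u2, u4, u6, q6, q7} is a vertex cover of size 6: every edge has an endpoint in this set.
No smaller cover exists because u1–q4, u2–q3, u3–q6, u4–q8, u5–q7, u6–q5 is a matching of size 6, and a cover must include an endpoint of each of these disjoint edges (König's theorem).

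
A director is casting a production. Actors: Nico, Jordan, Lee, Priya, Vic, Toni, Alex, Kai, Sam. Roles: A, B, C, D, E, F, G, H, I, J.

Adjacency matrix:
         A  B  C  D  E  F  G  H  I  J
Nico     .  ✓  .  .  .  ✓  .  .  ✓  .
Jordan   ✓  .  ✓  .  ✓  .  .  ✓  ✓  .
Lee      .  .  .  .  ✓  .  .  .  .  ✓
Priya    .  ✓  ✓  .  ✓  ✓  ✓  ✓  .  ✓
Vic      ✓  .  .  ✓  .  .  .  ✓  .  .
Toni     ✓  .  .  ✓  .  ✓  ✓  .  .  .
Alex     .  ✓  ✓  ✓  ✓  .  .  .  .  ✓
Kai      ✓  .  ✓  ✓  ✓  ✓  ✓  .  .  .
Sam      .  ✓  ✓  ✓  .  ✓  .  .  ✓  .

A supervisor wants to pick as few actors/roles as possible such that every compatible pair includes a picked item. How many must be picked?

9

A maximum matching has 9 edges (e.g. Nico–I, Jordan–H, Lee–E, Priya–G, Vic–D, Toni–F, Alex–J, Kai–A, Sam–B).
By König's theorem the minimum vertex cover has the same size. One such cover is {Nico, Jordan, Lee, Priya, Vic, Toni, Alex, Kai, Sam}.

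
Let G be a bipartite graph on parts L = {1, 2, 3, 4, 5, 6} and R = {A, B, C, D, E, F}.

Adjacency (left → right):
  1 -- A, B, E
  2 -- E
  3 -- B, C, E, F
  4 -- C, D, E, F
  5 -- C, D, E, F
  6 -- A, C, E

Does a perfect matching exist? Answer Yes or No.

A valid assignment of size 6: 1-A, 2-E, 3-B, 4-F, 5-D, 6-C.
All 6 left vertices are covered.

Yes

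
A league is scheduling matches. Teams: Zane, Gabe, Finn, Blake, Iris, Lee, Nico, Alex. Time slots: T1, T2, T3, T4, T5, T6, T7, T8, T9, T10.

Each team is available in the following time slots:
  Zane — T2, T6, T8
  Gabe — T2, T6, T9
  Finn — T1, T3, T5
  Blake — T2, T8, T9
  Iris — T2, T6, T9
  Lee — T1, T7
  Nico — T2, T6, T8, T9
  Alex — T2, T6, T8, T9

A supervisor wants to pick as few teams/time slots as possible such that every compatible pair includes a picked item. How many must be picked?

The 6 edges Zane–T6, Gabe–T2, Finn–T5, Blake–T8, Iris–T9, Lee–T7 form a matching, so any vertex cover needs at least 6 vertices (one per matched edge).
Conversely {Finn, Lee, T2, T6, T8, T9} meets every edge and has exactly 6 vertices, so 6 is optimal.

6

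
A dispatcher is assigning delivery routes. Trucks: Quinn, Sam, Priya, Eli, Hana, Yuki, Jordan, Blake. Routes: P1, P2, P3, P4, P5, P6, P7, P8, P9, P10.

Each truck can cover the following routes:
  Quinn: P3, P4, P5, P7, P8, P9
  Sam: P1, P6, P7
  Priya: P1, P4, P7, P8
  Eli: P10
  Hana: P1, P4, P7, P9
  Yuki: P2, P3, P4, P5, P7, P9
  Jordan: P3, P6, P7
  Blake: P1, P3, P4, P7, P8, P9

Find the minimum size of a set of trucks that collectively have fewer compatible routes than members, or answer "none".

A matching saturating every truck exists, for instance Quinn→P8, Sam→P6, Priya→P7, Eli→P10, Hana→P9, Yuki→P2, Jordan→P3, Blake→P1.
By Hall's marriage theorem, this means |N(S)| ≥ |S| for every subset S, so no violating subset exists.

none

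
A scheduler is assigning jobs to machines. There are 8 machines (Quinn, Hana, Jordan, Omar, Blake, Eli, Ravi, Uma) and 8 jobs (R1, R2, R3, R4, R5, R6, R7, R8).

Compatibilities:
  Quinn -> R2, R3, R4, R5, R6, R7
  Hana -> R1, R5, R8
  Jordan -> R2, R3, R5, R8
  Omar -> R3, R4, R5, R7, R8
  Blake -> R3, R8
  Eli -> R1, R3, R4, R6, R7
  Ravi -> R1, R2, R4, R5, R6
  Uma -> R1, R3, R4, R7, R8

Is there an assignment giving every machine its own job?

Yes

One maximum matching: Quinn–R4, Hana–R1, Jordan–R5, Omar–R7, Blake–R8, Eli–R6, Ravi–R2, Uma–R3.
All 8 machines are covered.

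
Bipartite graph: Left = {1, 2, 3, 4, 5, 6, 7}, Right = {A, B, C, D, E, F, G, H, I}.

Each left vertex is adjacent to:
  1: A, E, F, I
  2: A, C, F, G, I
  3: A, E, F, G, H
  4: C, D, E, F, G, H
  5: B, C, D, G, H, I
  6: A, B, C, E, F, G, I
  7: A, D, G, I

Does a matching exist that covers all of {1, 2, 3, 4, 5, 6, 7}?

Yes

For example, pair 1→E, 2→F, 3→H, 4→G, 5→B, 6→A, 7→I.
Every left vertex is matched, so this matching saturates all of them.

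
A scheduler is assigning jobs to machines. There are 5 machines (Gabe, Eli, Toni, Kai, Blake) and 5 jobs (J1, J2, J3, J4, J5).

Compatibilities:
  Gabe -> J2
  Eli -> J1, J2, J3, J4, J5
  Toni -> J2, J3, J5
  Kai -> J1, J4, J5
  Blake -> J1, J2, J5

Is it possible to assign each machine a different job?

A valid assignment of size 5: Gabe–J2, Eli–J4, Toni–J3, Kai–J1, Blake–J5.
Every machine is matched, so this is a perfect matching.

Yes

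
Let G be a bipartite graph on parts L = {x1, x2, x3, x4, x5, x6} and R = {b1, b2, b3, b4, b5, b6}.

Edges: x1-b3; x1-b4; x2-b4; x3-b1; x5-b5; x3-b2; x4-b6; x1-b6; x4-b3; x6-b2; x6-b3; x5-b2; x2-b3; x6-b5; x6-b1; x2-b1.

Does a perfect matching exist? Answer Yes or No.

For example, pair x1–b4, x2–b1, x3–b2, x4–b6, x5–b5, x6–b3.
All 6 left vertices are covered.

Yes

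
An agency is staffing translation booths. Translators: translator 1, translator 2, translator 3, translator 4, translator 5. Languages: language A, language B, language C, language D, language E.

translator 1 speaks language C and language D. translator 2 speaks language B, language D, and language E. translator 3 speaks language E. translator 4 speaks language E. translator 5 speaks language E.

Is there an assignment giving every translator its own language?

The set {translator 3, translator 4, translator 5} has only 1 neighbour ({language E}), so by Hall's theorem at most 3 of the 5 translators can be matched.
Hence no matching covers every translator.

No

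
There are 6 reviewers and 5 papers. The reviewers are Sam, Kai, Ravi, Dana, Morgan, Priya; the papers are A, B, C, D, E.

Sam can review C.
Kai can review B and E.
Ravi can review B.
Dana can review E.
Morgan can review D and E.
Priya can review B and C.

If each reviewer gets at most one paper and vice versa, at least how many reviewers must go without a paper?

2

For example, pair Sam→C, Kai→E, Ravi→B, Morgan→D.
The set {Sam, Kai, Ravi, Dana, Priya} has only 3 neighbours ({B, C, E}), so by Hall's theorem at most 4 of the 6 reviewers can be matched.
That matches 4 of the 6, leaving 2 unmatched; no matching can do better.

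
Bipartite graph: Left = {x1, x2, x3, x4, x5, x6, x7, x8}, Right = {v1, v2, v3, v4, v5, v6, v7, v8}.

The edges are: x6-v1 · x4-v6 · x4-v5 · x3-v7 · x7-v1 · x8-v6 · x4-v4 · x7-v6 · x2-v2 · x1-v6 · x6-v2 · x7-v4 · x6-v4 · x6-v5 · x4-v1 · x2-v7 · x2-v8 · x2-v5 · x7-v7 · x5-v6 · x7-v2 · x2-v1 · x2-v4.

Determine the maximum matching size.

6

For example, pair x1–v6, x2–v8, x3–v7, x4–v4, x6–v1, x7–v2.
The set {x1, x5, x8} has only 1 neighbour ({v6}), so by Hall's theorem at most 6 of the 8 left vertices can be matched.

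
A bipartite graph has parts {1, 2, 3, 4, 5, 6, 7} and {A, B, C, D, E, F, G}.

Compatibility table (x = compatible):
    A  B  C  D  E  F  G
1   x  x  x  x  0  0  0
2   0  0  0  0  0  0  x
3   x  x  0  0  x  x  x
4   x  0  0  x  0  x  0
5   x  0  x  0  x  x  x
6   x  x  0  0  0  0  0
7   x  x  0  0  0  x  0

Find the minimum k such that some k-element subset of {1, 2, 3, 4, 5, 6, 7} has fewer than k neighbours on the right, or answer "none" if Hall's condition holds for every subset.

none

A matching saturating every left vertex exists, for instance 1→C, 2→G, 3→F, 4→D, 5→E, 6→A, 7→B.
By Hall's marriage theorem, this means |N(S)| ≥ |S| for every subset S, so no violating subset exists.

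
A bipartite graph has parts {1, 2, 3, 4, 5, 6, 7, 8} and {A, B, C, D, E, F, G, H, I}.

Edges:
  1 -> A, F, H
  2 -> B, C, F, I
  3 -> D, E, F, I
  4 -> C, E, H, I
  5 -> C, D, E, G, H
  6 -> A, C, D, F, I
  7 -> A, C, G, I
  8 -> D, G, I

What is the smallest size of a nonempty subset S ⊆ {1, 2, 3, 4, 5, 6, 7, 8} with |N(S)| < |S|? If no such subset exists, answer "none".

none

A matching saturating every left vertex exists, for instance 1→H, 2→B, 3→D, 4→C, 5→E, 6→F, 7→A, 8→G.
By Hall's marriage theorem, this means |N(S)| ≥ |S| for every subset S, so no violating subset exists.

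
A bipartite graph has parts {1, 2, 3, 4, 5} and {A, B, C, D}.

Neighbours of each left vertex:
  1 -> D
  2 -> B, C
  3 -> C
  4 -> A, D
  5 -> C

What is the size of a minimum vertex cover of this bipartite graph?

{1, 2, 4, C} is a vertex cover of size 4: every edge has an endpoint in this set.
No smaller cover exists because 1–D, 2–B, 3–C, 4–A is a matching of size 4, and a cover must include an endpoint of each of these disjoint edges (König's theorem).

4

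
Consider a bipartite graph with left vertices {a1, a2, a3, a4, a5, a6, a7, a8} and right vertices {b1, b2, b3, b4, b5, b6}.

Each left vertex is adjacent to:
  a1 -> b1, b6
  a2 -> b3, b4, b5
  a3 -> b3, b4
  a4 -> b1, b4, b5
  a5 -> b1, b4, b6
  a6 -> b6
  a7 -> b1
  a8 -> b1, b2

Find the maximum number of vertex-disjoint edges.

6

A valid assignment of size 6: a1-b1, a2-b4, a3-b3, a4-b5, a5-b6, a8-b2.
The set {a1, a2, a3, a4, a5, a6, a7} has only 5 neighbours ({b1, b3, b4, b5, b6}), so by Hall's theorem at most 6 of the 8 left vertices can be matched.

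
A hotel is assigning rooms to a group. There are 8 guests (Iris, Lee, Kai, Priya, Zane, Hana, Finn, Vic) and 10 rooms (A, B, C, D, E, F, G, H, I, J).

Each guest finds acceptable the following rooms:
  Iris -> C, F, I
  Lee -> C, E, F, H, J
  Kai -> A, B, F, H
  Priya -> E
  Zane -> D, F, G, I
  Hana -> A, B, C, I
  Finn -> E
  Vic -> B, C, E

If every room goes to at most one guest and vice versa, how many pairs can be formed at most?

7

For example, pair Iris→C, Lee→J, Kai→F, Priya→E, Zane→D, Hana→I, Vic→B.
The set {Priya, Finn} has only 1 neighbour ({E}), so by Hall's theorem at most 7 of the 8 guests can be matched.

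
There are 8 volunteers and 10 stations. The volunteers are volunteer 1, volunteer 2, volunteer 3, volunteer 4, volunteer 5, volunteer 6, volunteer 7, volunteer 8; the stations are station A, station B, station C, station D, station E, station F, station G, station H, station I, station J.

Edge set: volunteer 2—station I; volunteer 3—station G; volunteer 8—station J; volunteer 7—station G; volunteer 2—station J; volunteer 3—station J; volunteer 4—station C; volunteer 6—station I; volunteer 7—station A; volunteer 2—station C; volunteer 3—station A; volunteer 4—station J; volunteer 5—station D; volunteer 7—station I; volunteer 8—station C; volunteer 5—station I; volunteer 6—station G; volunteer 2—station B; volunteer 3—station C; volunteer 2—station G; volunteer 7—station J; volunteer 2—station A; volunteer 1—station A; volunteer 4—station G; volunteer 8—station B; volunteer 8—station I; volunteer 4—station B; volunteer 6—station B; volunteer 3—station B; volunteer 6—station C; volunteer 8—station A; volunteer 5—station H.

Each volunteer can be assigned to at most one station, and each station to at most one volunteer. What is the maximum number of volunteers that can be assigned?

7

A valid assignment of size 7: volunteer 1→station A, volunteer 2→station I, volunteer 3→station G, volunteer 4→station B, volunteer 5→station H, volunteer 6→station C, volunteer 7→station J.
The set {volunteer 1, volunteer 2, volunteer 3, volunteer 4, volunteer 6, volunteer 7, volunteer 8} has only 6 neighbours ({station A, station B, station C, station G, station I, station J}), so by Hall's theorem at most 7 of the 8 volunteers can be matched.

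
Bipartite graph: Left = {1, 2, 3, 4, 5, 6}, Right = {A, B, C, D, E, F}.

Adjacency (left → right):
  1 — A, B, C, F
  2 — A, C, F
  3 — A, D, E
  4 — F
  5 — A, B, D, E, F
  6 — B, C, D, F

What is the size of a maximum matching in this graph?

One maximum matching: 1-C, 2-A, 3-D, 4-F, 5-E, 6-B.
All 6 left vertices are matched, so no larger matching exists.

6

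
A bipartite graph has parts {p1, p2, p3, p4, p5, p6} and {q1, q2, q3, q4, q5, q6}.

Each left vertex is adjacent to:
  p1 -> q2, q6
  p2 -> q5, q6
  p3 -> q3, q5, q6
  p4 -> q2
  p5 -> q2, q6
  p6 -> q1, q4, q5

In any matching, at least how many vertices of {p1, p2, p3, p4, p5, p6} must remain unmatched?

1

A valid assignment of size 5: p1→q6, p2→q5, p3→q3, p4→q2, p6→q4.
The set {p1, p4, p5} has only 2 neighbours ({q2, q6}), so by Hall's theorem at most 5 of the 6 left vertices can be matched.
That matches 5 of the 6, leaving 1 unmatched; no matching can do better.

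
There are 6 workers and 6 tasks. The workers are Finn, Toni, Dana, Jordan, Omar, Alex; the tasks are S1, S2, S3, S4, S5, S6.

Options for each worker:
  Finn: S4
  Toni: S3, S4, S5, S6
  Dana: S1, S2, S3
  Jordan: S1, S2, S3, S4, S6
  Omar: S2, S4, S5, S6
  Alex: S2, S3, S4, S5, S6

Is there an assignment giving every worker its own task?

Yes

One maximum matching: Finn-S4, Toni-S5, Dana-S1, Jordan-S3, Omar-S6, Alex-S2.
All 6 workers are covered.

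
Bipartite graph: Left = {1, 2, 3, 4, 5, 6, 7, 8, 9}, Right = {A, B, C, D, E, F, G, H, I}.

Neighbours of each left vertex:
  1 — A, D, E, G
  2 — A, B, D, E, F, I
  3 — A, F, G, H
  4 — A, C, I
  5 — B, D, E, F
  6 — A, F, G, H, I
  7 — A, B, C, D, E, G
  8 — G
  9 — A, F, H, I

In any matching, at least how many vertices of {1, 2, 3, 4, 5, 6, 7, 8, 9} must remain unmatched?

0

A valid assignment of size 9: 1-D, 2-I, 3-H, 4-C, 5-B, 6-A, 7-E, 8-G, 9-F.
This saturates every left vertex, so 9 is the maximum.
That matches 9 of the 9, leaving 0 unmatched; no matching can do better.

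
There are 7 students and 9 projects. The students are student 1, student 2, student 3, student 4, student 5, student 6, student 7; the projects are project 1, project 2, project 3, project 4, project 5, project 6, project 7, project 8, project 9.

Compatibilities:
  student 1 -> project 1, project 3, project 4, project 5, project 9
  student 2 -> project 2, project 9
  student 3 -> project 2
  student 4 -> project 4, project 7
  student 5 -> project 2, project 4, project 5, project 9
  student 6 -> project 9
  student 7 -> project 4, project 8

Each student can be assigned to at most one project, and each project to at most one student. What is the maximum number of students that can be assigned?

6

One maximum matching: student 1→project 3, student 2→project 9, student 3→project 2, student 4→project 7, student 5→project 5, student 7→project 4.
The set {student 2, student 3, student 6} has only 2 neighbours ({project 2, project 9}), so by Hall's theorem at most 6 of the 7 students can be matched.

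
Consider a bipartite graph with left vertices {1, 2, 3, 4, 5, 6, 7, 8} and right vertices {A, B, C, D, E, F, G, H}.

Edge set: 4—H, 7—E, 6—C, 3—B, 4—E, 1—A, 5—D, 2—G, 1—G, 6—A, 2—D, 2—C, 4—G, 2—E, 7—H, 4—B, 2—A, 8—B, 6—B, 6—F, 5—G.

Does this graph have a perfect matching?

The set {3, 8} has only 1 neighbour ({B}), so by Hall's theorem at most 7 of the 8 left vertices can be matched.
Hence no matching covers every left vertex.

No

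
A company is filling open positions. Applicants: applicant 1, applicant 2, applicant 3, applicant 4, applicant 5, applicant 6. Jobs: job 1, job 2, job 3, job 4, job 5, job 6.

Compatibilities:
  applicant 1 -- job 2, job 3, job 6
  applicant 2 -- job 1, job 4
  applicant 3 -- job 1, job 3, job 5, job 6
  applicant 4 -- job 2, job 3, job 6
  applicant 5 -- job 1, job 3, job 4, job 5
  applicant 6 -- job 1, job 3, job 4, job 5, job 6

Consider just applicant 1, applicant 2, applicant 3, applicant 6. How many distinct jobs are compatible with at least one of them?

6

The union of neighbours of {applicant 1, applicant 2, applicant 3, applicant 6} is {job 1, job 2, job 3, job 4, job 5, job 6}, which has 6 elements.
Since |N(S)| = 6 ≥ |S| = 4, Hall's condition holds for this subset.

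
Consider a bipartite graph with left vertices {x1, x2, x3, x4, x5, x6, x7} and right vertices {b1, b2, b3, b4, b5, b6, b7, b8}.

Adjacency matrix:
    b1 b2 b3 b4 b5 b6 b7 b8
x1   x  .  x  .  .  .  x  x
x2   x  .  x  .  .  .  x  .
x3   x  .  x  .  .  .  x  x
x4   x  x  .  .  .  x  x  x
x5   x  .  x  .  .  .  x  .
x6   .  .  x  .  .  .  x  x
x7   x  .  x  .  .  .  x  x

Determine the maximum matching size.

For example, pair x1-b1, x2-b7, x3-b8, x4-b6, x5-b3.
The set {x1, x2, x3, x5, x6, x7} has only 4 neighbours ({b1, b3, b7, b8}), so by Hall's theorem at most 5 of the 7 left vertices can be matched.

5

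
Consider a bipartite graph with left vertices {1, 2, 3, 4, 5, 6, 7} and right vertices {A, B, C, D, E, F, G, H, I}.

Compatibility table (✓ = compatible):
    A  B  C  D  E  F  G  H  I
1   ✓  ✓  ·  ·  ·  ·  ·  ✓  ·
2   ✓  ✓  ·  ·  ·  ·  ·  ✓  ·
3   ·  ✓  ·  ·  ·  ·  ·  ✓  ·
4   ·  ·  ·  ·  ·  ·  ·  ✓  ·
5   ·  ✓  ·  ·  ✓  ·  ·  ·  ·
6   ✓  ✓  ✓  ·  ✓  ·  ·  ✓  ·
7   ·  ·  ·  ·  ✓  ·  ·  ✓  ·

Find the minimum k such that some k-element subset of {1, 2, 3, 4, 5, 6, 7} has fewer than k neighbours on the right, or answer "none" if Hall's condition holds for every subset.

Take S = {1, 2, 3, 4}. Its neighbourhood is {A, B, H}, so |N(S)| = 3 < |S| = 4.
Every subset of size less than 4 has at least as many neighbours as members, so 4 is the minimum.

4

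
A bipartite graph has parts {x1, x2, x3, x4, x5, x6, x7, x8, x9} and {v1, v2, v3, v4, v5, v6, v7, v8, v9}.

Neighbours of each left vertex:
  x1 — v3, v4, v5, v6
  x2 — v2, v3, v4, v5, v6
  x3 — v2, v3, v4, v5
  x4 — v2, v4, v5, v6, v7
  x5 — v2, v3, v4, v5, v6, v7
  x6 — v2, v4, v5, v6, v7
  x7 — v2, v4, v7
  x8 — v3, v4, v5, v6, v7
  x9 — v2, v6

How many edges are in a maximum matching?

6

A valid assignment of size 6: x1-v4, x2-v3, x3-v5, x4-v7, x5-v6, x6-v2.
The set {x1, x2, x3, x4, x5, x6, x7, x8, x9} has only 6 neighbours ({v2, v3, v4, v5, v6, v7}), so by Hall's theorem at most 6 of the 9 left vertices can be matched.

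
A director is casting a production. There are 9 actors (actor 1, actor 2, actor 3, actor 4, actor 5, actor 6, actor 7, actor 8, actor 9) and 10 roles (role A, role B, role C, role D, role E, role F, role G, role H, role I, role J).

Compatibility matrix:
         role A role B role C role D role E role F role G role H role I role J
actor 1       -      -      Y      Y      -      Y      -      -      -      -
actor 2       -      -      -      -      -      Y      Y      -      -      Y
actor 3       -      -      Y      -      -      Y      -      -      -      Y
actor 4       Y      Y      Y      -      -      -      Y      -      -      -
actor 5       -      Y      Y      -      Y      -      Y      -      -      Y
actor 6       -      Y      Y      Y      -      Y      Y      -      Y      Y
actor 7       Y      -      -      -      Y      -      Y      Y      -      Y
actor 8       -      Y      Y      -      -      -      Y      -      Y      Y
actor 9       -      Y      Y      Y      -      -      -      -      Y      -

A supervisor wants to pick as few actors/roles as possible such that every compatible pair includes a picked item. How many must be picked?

The 9 edges actor 1–role D, actor 2–role J, actor 3–role F, actor 4–role A, actor 5–role G, actor 6–role I, actor 7–role H, actor 8–role C, actor 9–role B form a matching, so any vertex cover needs at least 9 vertices (one per matched edge).
Conversely {actor 1, actor 2, actor 3, actor 4, actor 5, actor 6, actor 7, actor 8, actor 9} meets every edge and has exactly 9 vertices, so 9 is optimal.

9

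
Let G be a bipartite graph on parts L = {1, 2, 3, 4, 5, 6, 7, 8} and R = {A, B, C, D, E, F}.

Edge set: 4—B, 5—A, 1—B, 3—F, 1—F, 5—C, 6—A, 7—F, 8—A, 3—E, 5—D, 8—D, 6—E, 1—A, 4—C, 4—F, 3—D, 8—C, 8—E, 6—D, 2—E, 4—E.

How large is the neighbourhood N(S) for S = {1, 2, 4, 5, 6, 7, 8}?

The union of neighbours of {1, 2, 4, 5, 6, 7, 8} is {A, B, C, D, E, F}, which has 6 elements.
Since |N(S)| = 6 < |S| = 7, Hall's condition fails for this subset.

6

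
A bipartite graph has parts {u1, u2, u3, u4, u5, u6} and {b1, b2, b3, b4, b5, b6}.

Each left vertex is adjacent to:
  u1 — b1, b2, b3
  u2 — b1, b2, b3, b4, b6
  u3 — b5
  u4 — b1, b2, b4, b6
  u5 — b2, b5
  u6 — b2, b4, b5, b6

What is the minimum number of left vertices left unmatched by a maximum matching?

A valid assignment of size 6: u1-b3, u2-b1, u3-b5, u4-b4, u5-b2, u6-b6.
This saturates every left vertex, so 6 is the maximum.
That matches 6 of the 6, leaving 0 unmatched; no matching can do better.

0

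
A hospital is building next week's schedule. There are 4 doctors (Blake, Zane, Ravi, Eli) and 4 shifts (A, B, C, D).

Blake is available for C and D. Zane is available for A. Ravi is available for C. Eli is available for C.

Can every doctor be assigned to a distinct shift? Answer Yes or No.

The set {Ravi, Eli} has only 1 neighbour ({C}), so by Hall's theorem at most 3 of the 4 doctors can be matched.
Hence no matching covers every doctor.

No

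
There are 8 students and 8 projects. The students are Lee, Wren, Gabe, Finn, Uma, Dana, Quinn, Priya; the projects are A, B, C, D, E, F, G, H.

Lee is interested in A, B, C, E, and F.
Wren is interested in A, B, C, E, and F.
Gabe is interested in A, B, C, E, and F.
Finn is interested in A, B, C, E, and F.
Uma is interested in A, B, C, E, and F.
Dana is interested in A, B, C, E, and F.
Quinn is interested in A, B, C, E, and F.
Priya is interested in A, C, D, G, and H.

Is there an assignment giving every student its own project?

No

The set {Lee, Wren, Gabe, Finn, Uma, Dana, Quinn} has only 5 neighbours ({A, B, C, E, F}), so by Hall's theorem at most 6 of the 8 students can be matched.
Hence no matching covers every student.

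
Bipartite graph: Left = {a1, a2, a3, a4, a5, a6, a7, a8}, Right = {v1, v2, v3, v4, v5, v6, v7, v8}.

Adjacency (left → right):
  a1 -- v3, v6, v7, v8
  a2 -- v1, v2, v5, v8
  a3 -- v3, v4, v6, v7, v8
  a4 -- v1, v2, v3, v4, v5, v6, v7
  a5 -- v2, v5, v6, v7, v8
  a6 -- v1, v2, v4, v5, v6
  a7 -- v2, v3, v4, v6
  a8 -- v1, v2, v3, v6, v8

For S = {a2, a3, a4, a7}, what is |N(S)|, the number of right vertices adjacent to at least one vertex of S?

8

The union of neighbours of {a2, a3, a4, a7} is {v1, v2, v3, v4, v5, v6, v7, v8}, which has 8 elements.
Since |N(S)| = 8 ≥ |S| = 4, Hall's condition holds for this subset.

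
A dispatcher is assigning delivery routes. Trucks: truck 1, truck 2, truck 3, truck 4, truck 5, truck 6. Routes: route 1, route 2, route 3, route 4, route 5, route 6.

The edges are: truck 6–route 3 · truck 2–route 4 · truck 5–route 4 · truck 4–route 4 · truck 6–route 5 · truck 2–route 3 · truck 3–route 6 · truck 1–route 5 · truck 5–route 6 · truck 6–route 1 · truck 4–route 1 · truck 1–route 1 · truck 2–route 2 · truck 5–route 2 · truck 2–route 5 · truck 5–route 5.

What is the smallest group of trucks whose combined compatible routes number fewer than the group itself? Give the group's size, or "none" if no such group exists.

A matching saturating every truck exists, for instance truck 1→route 5, truck 2→route 4, truck 3→route 6, truck 4→route 1, truck 5→route 2, truck 6→route 3.
By Hall's marriage theorem, this means |N(S)| ≥ |S| for every subset S, so no violating subset exists.

none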